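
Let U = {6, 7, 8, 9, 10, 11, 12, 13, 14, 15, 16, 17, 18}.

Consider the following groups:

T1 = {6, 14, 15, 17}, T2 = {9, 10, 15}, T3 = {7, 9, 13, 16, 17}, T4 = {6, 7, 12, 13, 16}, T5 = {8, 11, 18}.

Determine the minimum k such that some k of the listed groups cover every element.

4

T1 and T2 and T4 and T5 together: T1 ∪ T2 ∪ T4 ∪ T5 = {6, 7, 8, 9, 10, 11, 12, 13, 14, 15, 16, 17, 18} — every element is covered.
Only T4 contains 12, so T4 is forced; the remaining 8 elements need at least 3 more groups (each remaining group adds at most 3) — so at least 4 groups are needed, and 4 is optimal.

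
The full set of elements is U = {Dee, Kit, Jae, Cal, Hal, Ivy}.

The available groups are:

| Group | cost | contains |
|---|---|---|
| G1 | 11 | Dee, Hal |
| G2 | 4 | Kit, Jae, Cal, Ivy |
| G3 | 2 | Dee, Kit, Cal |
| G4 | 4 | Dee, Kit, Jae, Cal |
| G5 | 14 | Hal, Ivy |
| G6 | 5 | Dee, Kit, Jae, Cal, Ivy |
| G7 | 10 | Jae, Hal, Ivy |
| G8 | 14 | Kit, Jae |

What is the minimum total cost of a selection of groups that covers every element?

G3, G7 together cover every element (G3 ∪ G7 = {Dee, Kit, Jae, Cal, Hal, Ivy}); total cost 2 + 10 = 12.
The greedy pick G3, G2, G7 costs 16; no covering selection beats 12.

12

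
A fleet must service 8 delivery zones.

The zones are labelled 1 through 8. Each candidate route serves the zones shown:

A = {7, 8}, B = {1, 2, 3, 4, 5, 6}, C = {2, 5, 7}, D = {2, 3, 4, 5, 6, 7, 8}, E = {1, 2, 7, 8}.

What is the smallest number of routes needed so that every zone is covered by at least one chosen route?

D and E together: D ∪ E = {1, 2, 3, 4, 5, 6, 7, 8} — every zone is covered.
No single route has all 8 zones (the largest, D, has 7), so 2 is optimal.

2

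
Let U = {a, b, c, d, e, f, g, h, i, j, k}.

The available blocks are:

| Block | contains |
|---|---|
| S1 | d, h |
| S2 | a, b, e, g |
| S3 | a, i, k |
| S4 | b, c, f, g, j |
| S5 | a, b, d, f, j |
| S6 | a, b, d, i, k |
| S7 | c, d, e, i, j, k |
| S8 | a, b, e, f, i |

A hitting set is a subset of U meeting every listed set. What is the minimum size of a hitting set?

Take T = {a, b, d}. Each listed block contains at least one of these, so T is a hitting set of size 3.
The blocks S1, S3, S4 are pairwise disjoint, so any hitting set needs a separate item for each — at least 3. Hence 3 is optimal.

3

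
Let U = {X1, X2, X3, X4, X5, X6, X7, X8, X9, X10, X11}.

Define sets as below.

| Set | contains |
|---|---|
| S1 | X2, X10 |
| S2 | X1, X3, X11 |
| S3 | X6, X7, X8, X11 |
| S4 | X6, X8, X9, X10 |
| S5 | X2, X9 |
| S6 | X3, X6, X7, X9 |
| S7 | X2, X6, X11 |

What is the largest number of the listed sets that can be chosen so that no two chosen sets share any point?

2

S1, S3 are pairwise disjoint (S1={X2,X10}; S3={X6,X7,X8,X11}).
Every remaining set overlaps one of these, and no 3 of the listed sets are pairwise disjoint, so 2 is the maximum.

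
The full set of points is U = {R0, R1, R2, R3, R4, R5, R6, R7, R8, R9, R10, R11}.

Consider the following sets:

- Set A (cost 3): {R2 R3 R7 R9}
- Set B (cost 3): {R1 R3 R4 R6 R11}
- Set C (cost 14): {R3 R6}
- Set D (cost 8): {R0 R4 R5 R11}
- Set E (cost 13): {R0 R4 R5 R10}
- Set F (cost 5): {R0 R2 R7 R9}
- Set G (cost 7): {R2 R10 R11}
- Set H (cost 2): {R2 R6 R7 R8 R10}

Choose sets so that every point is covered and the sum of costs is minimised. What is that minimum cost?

A, B, D, H together cover every point (A ∪ B ∪ D ∪ H = {R0, R1, R2, R3, R4, R5, R6, R7, R8, R9, R10, R11}); total cost 3 + 3 + 8 + 2 = 16.
The greedy pick H, B, F, D costs 18; no covering selection beats 16.

16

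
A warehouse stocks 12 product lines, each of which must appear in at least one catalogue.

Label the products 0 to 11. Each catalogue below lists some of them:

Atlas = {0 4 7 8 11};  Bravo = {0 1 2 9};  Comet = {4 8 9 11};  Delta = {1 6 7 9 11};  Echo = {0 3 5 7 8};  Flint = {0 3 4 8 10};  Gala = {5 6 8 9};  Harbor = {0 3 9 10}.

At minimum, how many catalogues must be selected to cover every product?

4

Atlas and Bravo and Gala and Harbor together: Atlas ∪ Bravo ∪ Gala ∪ Harbor = {0, 1, 2, 3, 4, 5, 6, 7, 8, 9, 10, 11} — every product is covered.
No 3 of the 8 catalogues cover everything (all 56 combinations miss at least one product), so 4 is optimal.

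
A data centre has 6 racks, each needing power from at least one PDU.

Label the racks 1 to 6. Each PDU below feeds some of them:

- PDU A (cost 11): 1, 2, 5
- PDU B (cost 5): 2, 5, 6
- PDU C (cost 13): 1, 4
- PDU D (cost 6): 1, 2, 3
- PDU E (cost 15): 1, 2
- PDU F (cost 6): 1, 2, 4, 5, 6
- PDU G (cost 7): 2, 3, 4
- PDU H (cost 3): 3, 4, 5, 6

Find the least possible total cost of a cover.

9

F, H together cover every rack (F ∪ H = {1, 2, 3, 4, 5, 6}); total cost 6 + 3 = 9.
No covering selection has total cost below 9.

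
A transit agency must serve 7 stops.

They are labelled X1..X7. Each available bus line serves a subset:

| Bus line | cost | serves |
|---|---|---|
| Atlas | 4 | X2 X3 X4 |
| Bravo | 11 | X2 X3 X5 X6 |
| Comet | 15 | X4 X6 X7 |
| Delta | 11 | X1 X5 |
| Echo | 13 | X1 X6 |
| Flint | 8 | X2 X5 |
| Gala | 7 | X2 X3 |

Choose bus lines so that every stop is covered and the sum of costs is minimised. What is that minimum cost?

Atlas, Comet, Delta together cover every stop (Atlas ∪ Comet ∪ Delta = {X1, X2, X3, X4, X5, X6, X7}); total cost 4 + 15 + 11 = 30.
The greedy pick Atlas, Bravo, Delta, Comet costs 41; no covering selection beats 30.

30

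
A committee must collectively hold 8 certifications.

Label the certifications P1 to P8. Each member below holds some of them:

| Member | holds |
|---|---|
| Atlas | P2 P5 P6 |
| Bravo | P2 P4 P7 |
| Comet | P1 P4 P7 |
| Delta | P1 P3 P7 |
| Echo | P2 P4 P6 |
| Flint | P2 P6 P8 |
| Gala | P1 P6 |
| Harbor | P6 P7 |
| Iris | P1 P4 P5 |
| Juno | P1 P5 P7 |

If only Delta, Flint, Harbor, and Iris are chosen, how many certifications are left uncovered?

Union of Delta, Flint, Harbor, Iris = {P1, P2, P3, P4, P5, P6, P7, P8} — that's every certification, so 0 are uncovered.

0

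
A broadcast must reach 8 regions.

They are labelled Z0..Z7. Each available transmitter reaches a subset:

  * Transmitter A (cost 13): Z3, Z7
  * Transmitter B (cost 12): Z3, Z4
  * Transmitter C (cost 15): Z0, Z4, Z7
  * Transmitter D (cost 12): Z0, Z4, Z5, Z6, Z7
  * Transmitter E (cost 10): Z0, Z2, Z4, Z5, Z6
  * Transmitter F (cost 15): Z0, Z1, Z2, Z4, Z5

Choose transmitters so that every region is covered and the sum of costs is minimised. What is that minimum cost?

A, E, F together cover every region (A ∪ E ∪ F = {Z0, Z1, Z2, Z3, Z4, Z5, Z6, Z7}); total cost 13 + 10 + 15 = 38.
No covering selection has total cost below 38.

38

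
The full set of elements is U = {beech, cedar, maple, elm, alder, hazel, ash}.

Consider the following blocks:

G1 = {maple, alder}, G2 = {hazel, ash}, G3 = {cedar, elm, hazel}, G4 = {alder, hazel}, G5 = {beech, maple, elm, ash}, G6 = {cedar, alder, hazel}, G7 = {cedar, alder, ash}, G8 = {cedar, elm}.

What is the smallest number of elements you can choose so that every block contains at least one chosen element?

The 3 elements {elm, alder, hazel} hit every block.
The blocks G1, G2, G8 are pairwise disjoint, so any hitting set needs a separate element for each — at least 3. Hence 3 is optimal.

3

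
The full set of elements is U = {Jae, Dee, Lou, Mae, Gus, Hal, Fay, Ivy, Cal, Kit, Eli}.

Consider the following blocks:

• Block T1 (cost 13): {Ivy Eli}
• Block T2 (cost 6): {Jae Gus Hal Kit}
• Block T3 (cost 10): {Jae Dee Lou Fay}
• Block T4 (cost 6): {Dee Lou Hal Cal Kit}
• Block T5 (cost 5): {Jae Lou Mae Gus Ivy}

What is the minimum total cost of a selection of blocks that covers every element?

34

T1, T3, T4, T5 together cover every element (T1 ∪ T3 ∪ T4 ∪ T5 = {Jae, Dee, Lou, Mae, Gus, Hal, Fay, Ivy, Cal, Kit, Eli}); total cost 13 + 10 + 6 + 5 = 34.
No covering selection has total cost below 34.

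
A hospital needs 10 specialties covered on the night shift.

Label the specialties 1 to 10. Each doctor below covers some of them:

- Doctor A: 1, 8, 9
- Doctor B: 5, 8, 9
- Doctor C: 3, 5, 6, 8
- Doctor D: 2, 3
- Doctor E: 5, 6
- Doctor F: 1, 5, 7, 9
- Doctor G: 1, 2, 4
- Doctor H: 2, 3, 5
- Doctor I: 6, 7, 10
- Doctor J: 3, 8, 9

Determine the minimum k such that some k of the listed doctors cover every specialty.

4

A and G and H and I together: A ∪ G ∪ H ∪ I = {1, 2, 3, 4, 5, 6, 7, 8, 9, 10} — every specialty is covered.
Only I contains 10, so I is forced; the remaining 7 specialties need at least 3 more doctors (each remaining doctor adds at most 3) — so at least 4 doctors are needed, and 4 is optimal.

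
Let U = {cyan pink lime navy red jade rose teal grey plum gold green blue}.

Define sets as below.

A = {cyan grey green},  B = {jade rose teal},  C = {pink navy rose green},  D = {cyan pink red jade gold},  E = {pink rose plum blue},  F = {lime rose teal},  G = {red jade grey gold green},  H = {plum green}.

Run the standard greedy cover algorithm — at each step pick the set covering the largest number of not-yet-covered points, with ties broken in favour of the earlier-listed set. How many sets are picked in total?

Greedy: pick D (covers 5 new) → pick C (covers 3 new) → pick E (covers 2 new) → pick F (covers 2 new) → pick A (covers 1 new). Total picks: 5.

5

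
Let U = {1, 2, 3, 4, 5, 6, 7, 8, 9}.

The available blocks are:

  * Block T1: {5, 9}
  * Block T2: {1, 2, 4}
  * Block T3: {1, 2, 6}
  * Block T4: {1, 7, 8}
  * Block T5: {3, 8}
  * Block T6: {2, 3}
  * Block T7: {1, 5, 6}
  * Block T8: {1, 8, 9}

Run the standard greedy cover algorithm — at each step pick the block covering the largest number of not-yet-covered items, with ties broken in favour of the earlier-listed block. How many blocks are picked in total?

5

Greedy: pick T2 (covers 3 new) → pick T1 (covers 2 new) → pick T4 (covers 2 new) → pick T3 (covers 1 new) → pick T5 (covers 1 new). Total picks: 5.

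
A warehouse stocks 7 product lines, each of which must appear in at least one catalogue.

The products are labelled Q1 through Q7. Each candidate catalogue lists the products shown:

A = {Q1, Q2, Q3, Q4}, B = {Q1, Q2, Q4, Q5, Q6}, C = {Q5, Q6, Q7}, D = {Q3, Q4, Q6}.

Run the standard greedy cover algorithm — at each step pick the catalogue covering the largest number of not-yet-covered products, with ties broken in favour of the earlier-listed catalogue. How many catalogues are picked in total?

3

Greedy: pick B (covers 5 new) → pick A (covers 1 new) → pick C (covers 1 new). Total picks: 3.
(The true minimum cover uses only 2 catalogues, so greedy is not optimal here.)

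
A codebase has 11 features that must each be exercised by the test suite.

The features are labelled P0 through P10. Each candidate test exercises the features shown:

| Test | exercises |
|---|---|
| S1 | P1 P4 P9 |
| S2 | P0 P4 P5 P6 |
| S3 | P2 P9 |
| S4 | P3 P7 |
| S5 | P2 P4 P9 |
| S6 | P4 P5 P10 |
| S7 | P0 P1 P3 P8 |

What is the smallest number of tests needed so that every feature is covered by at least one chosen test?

Take {S2, S3, S4, S6, S7}. Their union is {P0, P1, P2, P3, P4, P5, P6, P7, P8, P9, P10}, which is all 11 features.
No 4 of the 7 tests cover everything (all 35 combinations miss at least one feature), so 5 is optimal.

5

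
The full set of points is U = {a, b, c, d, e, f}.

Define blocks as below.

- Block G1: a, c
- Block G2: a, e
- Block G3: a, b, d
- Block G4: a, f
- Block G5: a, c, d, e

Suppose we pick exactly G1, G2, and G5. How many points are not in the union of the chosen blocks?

2

Union of G1, G2, G5 = {a, c, d, e}.
Not covered: b, f — 2 points.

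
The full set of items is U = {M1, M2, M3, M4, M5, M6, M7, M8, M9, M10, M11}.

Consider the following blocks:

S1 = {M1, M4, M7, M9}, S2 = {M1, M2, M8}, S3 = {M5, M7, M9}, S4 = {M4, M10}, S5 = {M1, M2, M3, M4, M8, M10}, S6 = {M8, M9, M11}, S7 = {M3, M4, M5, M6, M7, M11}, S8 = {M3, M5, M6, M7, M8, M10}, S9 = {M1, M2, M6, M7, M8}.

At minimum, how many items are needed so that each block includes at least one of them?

3

Take H = {M4, M7, M8}. Each listed block contains at least one of these, so H is a hitting set of size 3.
The blocks S2, S3, S4 are pairwise disjoint, so any hitting set needs a separate item for each — at least 3. Hence 3 is optimal.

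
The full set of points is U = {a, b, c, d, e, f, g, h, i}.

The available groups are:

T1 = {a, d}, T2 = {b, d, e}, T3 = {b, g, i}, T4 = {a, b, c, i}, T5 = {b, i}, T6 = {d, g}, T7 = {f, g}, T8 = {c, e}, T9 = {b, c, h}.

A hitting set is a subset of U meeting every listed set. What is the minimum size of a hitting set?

Take T = {b, d, e, g}. Each listed group contains at least one of these, so T is a hitting set of size 4.
The groups T1, T5, T7, T8 are pairwise disjoint, so any hitting set needs a separate point for each — at least 4. Hence 4 is optimal.

4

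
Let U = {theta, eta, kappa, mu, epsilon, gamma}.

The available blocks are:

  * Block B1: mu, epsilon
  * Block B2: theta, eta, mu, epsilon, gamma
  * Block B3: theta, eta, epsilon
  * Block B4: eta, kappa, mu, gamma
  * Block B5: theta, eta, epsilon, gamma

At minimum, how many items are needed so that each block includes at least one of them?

2

The 2 items {eta, epsilon} hit every block.
No single item lies in every block, so at least 2 are needed and 2 is optimal.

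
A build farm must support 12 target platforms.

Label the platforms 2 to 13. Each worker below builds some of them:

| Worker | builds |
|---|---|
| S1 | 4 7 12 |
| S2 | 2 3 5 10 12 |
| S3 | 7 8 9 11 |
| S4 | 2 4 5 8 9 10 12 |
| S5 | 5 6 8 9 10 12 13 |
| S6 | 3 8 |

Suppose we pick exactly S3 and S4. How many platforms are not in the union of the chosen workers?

3

Union of S3, S4 = {2, 4, 5, 7, 8, 9, 10, 11, 12}.
Not covered: 3, 6, 13 — 3 platforms.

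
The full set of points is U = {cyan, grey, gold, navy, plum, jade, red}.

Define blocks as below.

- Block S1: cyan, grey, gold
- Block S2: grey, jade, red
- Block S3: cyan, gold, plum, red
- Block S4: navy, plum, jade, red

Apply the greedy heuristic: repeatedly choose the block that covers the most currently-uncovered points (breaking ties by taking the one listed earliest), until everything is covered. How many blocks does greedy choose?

Greedy: pick S3 (covers 4 new) → pick S2 (covers 2 new) → pick S4 (covers 1 new). Total picks: 3.
(The true minimum cover uses only 2 blocks, so greedy is not optimal here.)

3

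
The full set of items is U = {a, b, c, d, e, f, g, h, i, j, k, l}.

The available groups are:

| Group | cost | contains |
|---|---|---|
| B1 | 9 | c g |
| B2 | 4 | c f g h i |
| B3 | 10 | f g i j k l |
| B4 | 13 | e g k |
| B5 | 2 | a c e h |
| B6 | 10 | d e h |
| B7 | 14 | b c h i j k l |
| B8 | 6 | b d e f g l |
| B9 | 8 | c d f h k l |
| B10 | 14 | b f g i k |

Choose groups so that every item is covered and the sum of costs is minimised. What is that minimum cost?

B3, B5, B8 together cover every item (B3 ∪ B5 ∪ B8 = {a, b, c, d, e, f, g, h, i, j, k, l}); total cost 10 + 2 + 6 = 18.
No covering selection has total cost below 18.

18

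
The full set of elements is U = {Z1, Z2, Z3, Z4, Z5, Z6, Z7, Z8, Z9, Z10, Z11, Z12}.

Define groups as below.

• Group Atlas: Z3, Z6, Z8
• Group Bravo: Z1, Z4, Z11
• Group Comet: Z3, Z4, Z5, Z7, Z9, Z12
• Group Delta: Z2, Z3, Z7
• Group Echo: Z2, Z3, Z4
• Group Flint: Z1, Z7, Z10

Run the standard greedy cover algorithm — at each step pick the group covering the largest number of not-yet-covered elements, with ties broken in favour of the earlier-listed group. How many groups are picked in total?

5

Greedy: pick Comet (covers 6 new) → pick Atlas (covers 2 new) → pick Bravo (covers 2 new) → pick Delta (covers 1 new) → pick Flint (covers 1 new). Total picks: 5.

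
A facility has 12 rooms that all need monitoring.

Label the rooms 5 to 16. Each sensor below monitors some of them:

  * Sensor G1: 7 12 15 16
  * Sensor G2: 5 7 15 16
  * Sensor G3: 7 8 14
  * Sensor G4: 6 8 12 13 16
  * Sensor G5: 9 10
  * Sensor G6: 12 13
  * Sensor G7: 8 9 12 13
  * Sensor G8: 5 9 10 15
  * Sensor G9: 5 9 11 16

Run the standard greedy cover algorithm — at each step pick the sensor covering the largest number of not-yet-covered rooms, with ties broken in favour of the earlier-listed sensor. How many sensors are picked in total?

Greedy: pick G4 (covers 5 new) → pick G8 (covers 4 new) → pick G3 (covers 2 new) → pick G9 (covers 1 new). Total picks: 4.

4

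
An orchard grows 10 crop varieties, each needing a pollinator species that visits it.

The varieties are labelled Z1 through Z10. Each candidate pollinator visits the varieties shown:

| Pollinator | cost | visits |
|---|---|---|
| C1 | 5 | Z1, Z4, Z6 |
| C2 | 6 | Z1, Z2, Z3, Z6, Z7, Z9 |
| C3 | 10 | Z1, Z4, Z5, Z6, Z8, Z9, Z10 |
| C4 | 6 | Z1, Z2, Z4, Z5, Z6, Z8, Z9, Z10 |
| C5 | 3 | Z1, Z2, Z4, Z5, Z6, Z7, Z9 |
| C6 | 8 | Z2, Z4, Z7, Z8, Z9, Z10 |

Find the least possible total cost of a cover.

C2, C4 together cover every variety (C2 ∪ C4 = {Z1, Z2, Z3, Z4, Z5, Z6, Z7, Z8, Z9, Z10}); total cost 6 + 6 = 12.
The greedy pick C5, C4, C2 costs 15; no covering selection beats 12.

12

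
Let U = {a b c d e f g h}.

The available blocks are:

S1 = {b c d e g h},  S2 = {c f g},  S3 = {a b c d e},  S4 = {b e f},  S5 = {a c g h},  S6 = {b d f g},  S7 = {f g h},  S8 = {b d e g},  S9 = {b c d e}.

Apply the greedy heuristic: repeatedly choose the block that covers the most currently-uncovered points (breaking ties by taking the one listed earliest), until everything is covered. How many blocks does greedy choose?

3

Greedy: pick S1 (covers 6 new) → pick S2 (covers 1 new) → pick S3 (covers 1 new). Total picks: 3.
(The true minimum cover uses only 2 blocks, so greedy is not optimal here.)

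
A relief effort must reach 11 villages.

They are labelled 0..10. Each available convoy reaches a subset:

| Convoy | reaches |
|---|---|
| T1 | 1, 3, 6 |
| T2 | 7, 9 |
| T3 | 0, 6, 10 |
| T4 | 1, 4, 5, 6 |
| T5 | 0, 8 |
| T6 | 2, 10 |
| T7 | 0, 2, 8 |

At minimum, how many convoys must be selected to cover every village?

Take {T1, T2, T3, T4, T7}. Their union is {0, 1, 2, 3, 4, 5, 6, 7, 8, 9, 10}, which is all 11 villages.
No 4 of the 7 convoys cover everything (all 35 combinations miss at least one village), so 5 is optimal.

5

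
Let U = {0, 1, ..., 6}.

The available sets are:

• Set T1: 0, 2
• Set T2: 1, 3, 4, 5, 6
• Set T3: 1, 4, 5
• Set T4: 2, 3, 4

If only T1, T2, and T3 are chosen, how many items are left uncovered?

0

Union of T1, T2, T3 = {0, 1, 2, 3, 4, 5, 6} — that's every item, so 0 are uncovered.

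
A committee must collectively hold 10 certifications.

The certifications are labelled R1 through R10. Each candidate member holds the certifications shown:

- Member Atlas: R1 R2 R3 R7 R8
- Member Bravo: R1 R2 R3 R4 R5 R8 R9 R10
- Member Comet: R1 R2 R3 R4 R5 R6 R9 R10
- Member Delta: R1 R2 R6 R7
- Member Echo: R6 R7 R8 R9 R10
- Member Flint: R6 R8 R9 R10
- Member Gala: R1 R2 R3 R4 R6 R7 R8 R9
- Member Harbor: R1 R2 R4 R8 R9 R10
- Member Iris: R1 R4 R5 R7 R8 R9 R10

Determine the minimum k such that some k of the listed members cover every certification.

2

Take {Gala, Iris}. Their union is {R1, R2, R3, R4, R5, R6, R7, R8, R9, R10}, which is all 10 certifications.
No single member has all 10 certifications (the largest, Bravo, has 8), so 2 is optimal.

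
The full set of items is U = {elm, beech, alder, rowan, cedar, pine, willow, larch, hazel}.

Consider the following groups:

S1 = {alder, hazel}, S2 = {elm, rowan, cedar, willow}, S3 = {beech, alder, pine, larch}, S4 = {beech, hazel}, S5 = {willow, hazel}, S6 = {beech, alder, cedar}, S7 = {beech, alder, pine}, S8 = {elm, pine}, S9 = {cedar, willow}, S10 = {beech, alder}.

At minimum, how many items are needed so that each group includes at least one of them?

4

The 4 items {beech, pine, willow, hazel} hit every group.
No choice of 3 items meets every group, so 4 is the minimum.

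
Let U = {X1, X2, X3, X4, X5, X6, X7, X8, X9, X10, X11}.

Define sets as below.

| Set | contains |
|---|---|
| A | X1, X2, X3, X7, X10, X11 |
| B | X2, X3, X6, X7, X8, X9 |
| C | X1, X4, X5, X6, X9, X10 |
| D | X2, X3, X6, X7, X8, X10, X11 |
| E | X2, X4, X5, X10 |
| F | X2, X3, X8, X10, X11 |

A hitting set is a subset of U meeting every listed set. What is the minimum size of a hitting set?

2

The 2 elements {X3, X4} hit every set.
No single element lies in every set, so at least 2 are needed and 2 is optimal.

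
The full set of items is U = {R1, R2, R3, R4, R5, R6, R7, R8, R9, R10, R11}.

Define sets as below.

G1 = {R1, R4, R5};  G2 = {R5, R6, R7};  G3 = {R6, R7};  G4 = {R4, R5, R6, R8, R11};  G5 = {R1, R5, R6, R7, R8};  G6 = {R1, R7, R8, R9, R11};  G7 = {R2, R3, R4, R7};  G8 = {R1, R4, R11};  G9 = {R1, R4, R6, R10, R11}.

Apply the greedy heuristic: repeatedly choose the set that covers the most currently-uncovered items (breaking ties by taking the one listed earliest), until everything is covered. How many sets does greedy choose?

Greedy: pick G4 (covers 5 new) → pick G6 (covers 3 new) → pick G7 (covers 2 new) → pick G9 (covers 1 new). Total picks: 4.

4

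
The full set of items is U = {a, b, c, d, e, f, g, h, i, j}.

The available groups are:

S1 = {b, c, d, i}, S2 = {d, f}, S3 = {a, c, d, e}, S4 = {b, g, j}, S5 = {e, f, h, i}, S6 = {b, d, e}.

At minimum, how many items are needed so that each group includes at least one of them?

The 3 items {b, e, f} hit every group.
No choice of 2 items meets every group, so 3 is the minimum.

3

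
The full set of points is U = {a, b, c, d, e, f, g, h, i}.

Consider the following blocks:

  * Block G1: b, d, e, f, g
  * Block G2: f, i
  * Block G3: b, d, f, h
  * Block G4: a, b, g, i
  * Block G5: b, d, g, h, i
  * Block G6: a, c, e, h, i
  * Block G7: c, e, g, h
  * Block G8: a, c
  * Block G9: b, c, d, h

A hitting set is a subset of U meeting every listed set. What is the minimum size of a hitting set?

T = {c, f, i} meets every block (each contains at least one member of T), and |T| = 3.
No choice of 2 points meets every block, so 3 is the minimum.

3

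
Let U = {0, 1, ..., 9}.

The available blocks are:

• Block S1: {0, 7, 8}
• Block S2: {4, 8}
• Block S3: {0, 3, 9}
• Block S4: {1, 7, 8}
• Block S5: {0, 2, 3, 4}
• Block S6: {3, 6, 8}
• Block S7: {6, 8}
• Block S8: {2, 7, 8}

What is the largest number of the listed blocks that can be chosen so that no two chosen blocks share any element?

2

S3, S7 are pairwise disjoint (S3={0,3,9}; S7={6,8}).
Every remaining block overlaps one of these, and no 3 of the listed blocks are pairwise disjoint, so 2 is the maximum.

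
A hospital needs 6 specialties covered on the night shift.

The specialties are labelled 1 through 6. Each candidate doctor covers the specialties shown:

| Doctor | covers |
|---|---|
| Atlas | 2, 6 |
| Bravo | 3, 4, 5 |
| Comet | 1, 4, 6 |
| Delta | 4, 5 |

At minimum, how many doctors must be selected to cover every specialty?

3

Take {Atlas, Bravo, Comet}. Their union is {1, 2, 3, 4, 5, 6}, which is all 6 specialties.
Only Comet contains 1, so Comet is forced; the remaining 3 specialties need at least 2 more doctors (each remaining doctor adds at most 2) — so at least 3 doctors are needed, and 3 is optimal.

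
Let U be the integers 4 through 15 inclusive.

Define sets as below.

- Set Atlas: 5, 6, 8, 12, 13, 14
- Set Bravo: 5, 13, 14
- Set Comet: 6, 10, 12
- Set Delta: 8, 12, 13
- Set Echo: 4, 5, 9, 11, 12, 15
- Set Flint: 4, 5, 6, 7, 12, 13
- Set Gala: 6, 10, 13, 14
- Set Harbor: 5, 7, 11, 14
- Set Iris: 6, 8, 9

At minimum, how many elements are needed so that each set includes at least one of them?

The 3 elements {8, 12, 14} hit every set.
No choice of 2 elements meets every set, so 3 is the minimum.

3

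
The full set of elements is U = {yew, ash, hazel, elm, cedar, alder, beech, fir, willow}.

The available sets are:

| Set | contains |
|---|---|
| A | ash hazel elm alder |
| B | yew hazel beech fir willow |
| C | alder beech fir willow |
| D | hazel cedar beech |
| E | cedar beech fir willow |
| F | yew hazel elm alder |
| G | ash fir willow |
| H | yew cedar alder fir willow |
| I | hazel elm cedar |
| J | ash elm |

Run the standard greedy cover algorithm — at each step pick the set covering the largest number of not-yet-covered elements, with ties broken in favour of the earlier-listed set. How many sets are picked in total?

3

Greedy: pick B (covers 5 new) → pick A (covers 3 new) → pick D (covers 1 new). Total picks: 3.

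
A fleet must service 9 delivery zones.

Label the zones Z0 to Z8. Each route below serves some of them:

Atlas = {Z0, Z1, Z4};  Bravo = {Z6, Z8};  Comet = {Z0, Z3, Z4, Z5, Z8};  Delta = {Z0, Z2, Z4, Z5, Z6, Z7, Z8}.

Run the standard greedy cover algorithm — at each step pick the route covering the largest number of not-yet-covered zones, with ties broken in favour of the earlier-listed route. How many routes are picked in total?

3

Greedy: pick Delta (covers 7 new) → pick Atlas (covers 1 new) → pick Comet (covers 1 new). Total picks: 3.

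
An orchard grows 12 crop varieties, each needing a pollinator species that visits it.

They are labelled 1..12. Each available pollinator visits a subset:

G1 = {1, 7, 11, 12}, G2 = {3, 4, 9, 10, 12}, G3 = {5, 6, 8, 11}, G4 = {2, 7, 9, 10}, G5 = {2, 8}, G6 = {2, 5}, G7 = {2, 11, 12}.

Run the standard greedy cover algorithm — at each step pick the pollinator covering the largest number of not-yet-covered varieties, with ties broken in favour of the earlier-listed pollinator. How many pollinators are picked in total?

4

Greedy: pick G2 (covers 5 new) → pick G3 (covers 4 new) → pick G1 (covers 2 new) → pick G4 (covers 1 new). Total picks: 4.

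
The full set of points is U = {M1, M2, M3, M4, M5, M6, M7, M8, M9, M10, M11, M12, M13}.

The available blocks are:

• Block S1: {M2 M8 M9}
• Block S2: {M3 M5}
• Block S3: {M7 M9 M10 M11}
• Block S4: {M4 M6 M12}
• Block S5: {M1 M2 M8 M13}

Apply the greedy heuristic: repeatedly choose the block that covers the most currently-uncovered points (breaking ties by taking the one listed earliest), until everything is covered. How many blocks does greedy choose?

Greedy: pick S3 (covers 4 new) → pick S5 (covers 4 new) → pick S4 (covers 3 new) → pick S2 (covers 2 new). Total picks: 4.

4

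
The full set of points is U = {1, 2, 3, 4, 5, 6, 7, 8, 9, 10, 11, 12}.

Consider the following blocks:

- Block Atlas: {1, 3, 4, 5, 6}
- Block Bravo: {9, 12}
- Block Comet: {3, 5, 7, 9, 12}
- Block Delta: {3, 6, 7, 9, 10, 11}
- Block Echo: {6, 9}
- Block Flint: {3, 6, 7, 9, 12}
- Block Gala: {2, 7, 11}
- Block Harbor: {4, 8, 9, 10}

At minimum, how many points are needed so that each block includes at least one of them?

3

H = {3, 7, 9} meets every block (each contains at least one member of H), and |H| = 3.
The blocks Atlas, Bravo, Gala are pairwise disjoint, so any hitting set needs a separate point for each — at least 3. Hence 3 is optimal.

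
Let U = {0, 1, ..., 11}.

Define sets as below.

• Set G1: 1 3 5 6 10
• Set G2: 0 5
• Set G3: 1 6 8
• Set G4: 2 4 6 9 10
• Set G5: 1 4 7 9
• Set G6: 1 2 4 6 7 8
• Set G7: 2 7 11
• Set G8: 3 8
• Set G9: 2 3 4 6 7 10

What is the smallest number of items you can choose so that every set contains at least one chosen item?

Take H = {1, 2, 3, 5}. Each listed set contains at least one of these, so H is a hitting set of size 4.
No choice of 3 items meets every set, so 4 is the minimum.

4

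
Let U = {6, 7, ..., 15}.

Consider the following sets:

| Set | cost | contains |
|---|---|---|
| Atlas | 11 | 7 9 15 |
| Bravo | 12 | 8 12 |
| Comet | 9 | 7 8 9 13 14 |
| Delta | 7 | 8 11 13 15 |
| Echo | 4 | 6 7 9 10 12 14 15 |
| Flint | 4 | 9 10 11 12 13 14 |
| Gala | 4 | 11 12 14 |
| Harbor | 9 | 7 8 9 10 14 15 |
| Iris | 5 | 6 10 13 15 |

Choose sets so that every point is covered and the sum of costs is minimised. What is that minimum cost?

Delta, Echo together cover every point (Delta ∪ Echo = {6, 7, 8, 9, 10, 11, 12, 13, 14, 15}); total cost 7 + 4 = 11.
The greedy pick Echo, Flint, Delta costs 15; no covering selection beats 11.

11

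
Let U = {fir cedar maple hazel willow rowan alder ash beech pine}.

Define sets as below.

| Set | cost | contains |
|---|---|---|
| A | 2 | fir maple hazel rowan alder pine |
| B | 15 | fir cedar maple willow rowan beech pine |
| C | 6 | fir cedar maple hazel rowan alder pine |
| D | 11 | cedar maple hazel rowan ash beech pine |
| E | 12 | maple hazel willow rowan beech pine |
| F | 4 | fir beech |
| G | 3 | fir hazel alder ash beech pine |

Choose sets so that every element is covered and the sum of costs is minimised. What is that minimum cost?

18

B, G together cover every element (B ∪ G = {fir, cedar, maple, hazel, willow, rowan, alder, ash, beech, pine}); total cost 15 + 3 = 18.
The greedy pick A, G, C, E costs 23; no covering selection beats 18.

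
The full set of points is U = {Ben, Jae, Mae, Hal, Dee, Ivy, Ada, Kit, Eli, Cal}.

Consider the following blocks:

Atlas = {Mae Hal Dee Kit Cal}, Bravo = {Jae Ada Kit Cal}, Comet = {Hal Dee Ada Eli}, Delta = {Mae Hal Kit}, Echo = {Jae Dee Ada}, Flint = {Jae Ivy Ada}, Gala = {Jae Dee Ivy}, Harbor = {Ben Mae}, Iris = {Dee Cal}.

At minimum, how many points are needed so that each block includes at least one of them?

3

H = {Mae, Dee, Ada} meets every block (each contains at least one member of H), and |H| = 3.
The blocks Flint, Harbor, Iris are pairwise disjoint, so any hitting set needs a separate point for each — at least 3. Hence 3 is optimal.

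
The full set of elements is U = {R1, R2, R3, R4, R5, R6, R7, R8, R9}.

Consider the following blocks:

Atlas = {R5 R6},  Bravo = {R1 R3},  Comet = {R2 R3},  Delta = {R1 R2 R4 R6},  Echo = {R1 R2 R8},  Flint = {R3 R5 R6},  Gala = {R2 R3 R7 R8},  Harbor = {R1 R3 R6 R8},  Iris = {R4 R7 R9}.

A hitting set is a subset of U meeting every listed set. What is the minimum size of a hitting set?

Take H = {R2, R3, R6, R7}. Each listed block contains at least one of these, so H is a hitting set of size 4.
No choice of 3 elements meets every block, so 4 is the minimum.

4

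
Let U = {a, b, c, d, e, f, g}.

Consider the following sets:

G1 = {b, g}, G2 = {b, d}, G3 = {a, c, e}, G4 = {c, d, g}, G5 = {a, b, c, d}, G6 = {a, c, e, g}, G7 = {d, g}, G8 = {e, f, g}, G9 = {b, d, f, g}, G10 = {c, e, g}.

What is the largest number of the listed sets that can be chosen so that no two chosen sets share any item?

G3, G7 are pairwise disjoint (G3={a,c,e}; G7={d,g}).
Every remaining set overlaps one of these, and no 3 of the listed sets are pairwise disjoint, so 2 is the maximum.

2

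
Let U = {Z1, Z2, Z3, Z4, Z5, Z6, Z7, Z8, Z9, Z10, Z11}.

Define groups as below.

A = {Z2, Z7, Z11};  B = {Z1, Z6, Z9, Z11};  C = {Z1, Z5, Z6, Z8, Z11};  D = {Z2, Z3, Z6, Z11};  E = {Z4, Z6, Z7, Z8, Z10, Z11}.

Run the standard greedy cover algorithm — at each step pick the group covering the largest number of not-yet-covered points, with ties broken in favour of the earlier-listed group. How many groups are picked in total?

4

Greedy: pick E (covers 6 new) → pick B (covers 2 new) → pick D (covers 2 new) → pick C (covers 1 new). Total picks: 4.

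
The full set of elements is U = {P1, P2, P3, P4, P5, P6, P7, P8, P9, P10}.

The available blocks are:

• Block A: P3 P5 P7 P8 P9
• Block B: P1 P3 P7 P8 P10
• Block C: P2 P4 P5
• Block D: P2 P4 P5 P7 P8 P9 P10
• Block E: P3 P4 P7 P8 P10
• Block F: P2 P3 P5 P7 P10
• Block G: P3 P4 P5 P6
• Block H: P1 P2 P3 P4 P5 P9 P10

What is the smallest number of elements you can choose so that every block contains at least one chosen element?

2

T = {P3, P5} meets every block (each contains at least one member of T), and |T| = 2.
The blocks B, C are pairwise disjoint, so any hitting set needs a separate element for each — at least 2. Hence 2 is optimal.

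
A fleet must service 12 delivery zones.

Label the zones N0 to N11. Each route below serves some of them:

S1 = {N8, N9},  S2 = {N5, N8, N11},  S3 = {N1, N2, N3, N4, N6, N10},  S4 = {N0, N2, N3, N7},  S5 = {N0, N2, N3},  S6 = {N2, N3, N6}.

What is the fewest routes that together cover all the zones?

4

Take {S1, S2, S3, S4}. Their union is {N0, N1, N2, N3, N4, N5, N6, N7, N8, N9, N10, N11}, which is all 12 zones.
No 3 of the 6 routes cover everything (all 20 combinations miss at least one zone), so 4 is optimal.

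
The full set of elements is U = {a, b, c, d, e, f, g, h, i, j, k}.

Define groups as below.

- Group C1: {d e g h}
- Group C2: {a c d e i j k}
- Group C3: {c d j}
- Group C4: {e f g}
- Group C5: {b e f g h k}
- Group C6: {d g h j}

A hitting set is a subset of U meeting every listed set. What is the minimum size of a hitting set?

Take T = {d, g}. Each listed group contains at least one of these, so T is a hitting set of size 2.
The groups C3, C4 are pairwise disjoint, so any hitting set needs a separate element for each — at least 2. Hence 2 is optimal.

2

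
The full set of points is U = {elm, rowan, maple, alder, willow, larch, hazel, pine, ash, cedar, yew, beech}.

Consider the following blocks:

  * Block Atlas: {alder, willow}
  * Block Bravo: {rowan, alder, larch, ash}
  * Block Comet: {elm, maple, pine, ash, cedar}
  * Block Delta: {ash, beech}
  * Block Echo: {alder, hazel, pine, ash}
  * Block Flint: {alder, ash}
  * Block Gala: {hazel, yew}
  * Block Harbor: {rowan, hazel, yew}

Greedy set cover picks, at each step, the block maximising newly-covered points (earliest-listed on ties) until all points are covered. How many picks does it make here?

5

Greedy: pick Comet (covers 5 new) → pick Bravo (covers 3 new) → pick Gala (covers 2 new) → pick Atlas (covers 1 new) → pick Delta (covers 1 new). Total picks: 5.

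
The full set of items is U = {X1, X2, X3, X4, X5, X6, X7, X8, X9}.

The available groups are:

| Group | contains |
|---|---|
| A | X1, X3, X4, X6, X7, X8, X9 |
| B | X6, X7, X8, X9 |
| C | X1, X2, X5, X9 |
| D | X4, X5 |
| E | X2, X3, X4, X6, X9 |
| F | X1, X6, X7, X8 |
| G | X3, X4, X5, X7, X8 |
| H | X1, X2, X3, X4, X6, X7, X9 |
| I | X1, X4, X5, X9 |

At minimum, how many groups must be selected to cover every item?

2

A and C together: A ∪ C = {X1, X2, X3, X4, X5, X6, X7, X8, X9} — every item is covered.
No single group has all 9 items (the largest, A, has 7), so 2 is optimal.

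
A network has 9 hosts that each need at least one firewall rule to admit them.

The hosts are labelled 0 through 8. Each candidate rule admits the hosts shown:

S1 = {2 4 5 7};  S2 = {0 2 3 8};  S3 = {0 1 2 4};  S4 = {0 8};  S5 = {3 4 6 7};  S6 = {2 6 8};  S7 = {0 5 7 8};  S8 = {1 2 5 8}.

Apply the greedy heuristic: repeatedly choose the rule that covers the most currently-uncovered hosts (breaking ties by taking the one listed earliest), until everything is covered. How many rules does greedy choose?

Greedy: pick S1 (covers 4 new) → pick S2 (covers 3 new) → pick S3 (covers 1 new) → pick S5 (covers 1 new). Total picks: 4.
(The true minimum cover uses only 3 rules, so greedy is not optimal here.)

4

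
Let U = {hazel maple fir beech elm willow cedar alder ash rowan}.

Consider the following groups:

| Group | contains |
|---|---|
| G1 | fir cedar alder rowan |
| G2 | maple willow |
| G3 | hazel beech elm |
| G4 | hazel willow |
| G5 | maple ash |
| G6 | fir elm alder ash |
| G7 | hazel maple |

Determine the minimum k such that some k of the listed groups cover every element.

Take {G1, G2, G3, G6}. Their union is {hazel, maple, fir, beech, elm, willow, cedar, alder, ash, rowan}, which is all 10 elements.
No 3 of the 7 groups cover everything (all 35 combinations miss at least one element), so 4 is optimal.

4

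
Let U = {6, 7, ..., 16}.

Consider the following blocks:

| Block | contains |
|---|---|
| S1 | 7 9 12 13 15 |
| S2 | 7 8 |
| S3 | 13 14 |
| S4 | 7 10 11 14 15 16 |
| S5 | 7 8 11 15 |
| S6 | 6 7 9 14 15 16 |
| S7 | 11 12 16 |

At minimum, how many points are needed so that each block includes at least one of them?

3

H = {7, 11, 14} meets every block (each contains at least one member of H), and |H| = 3.
The blocks S2, S3, S7 are pairwise disjoint, so any hitting set needs a separate point for each — at least 3. Hence 3 is optimal.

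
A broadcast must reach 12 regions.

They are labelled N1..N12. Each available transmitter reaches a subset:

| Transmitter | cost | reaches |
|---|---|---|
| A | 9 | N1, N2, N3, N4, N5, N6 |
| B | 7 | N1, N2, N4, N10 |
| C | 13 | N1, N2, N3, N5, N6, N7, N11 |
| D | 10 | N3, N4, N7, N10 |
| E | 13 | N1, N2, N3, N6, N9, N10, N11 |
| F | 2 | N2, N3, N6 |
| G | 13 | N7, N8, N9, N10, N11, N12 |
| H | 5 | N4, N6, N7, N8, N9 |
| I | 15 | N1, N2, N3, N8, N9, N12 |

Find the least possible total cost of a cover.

A, G together cover every region (A ∪ G = {N1, N2, N3, N4, N5, N6, N7, N8, N9, N10, N11, N12}); total cost 9 + 13 = 22.
The greedy pick F, H, B, C, G costs 40; no covering selection beats 22.

22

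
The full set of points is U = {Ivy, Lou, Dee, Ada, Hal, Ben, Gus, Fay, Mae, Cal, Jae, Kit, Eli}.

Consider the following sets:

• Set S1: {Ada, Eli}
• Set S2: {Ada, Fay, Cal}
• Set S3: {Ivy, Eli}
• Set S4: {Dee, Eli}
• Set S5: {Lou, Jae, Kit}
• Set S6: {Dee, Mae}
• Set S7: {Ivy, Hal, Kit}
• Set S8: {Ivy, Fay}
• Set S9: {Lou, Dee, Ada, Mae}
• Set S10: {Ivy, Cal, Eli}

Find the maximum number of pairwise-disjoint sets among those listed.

S2, S3, S5, S6 are pairwise disjoint (S2={Ada,Fay,Cal}; S3={Ivy,Eli}; S5={Lou,Jae,Kit}; S6={Dee,Mae}).
Every remaining set overlaps one of these, and no 5 of the listed sets are pairwise disjoint, so 4 is the maximum.

4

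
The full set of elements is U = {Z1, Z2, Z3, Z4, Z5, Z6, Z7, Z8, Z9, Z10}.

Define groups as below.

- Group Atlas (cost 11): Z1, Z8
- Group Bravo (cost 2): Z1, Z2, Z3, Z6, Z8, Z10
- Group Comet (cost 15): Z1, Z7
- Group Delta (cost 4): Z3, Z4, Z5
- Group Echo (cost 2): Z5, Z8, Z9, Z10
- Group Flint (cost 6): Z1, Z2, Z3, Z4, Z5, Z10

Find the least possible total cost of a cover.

23

Bravo, Comet, Delta, Echo together cover every element (Bravo ∪ Comet ∪ Delta ∪ Echo = {Z1, Z2, Z3, Z4, Z5, Z6, Z7, Z8, Z9, Z10}); total cost 2 + 15 + 4 + 2 = 23.
No covering selection has total cost below 23.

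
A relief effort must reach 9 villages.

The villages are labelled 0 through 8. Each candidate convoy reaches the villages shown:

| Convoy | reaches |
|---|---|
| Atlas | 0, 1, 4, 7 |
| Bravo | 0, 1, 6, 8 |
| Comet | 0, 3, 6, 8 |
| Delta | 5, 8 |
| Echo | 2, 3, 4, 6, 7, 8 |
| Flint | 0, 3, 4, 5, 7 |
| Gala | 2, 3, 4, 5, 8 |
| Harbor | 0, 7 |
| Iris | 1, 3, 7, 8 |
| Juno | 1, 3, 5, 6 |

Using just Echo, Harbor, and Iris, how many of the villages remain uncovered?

Union of Echo, Harbor, Iris = {0, 1, 2, 3, 4, 6, 7, 8}.
Not covered: 5 — 1 village.

1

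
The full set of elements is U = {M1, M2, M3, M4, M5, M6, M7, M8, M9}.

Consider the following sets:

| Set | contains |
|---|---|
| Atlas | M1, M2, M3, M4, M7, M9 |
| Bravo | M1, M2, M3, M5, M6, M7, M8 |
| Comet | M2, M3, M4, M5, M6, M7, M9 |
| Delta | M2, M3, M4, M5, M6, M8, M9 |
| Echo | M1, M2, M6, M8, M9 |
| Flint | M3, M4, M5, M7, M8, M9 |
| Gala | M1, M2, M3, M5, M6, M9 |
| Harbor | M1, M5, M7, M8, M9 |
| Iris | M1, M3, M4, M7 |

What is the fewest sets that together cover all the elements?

2

Comet and Harbor cover everything between them: the union {M1, M2, M3, M4, M5, M6, M7, M8, M9} is all of U.
No single set has all 9 elements (the largest, Bravo, has 7), so 2 is optimal.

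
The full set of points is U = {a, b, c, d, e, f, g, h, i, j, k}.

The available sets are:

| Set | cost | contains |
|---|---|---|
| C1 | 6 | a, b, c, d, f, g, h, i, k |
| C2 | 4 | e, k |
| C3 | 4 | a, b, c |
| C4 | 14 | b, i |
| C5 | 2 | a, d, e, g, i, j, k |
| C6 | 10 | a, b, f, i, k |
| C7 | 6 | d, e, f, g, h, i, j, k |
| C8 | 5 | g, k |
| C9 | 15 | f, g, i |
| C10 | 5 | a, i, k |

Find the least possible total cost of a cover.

8

C1, C5 together cover every point (C1 ∪ C5 = {a, b, c, d, e, f, g, h, i, j, k}); total cost 6 + 2 = 8.
No covering selection has total cost below 8.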